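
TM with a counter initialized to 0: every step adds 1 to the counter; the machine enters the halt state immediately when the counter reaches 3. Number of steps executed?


Counter starts at 0. Counting sequence:
  Step 1: counter = 1
  Step 2: counter = 2
  Step 3: counter = 3
Counter reached 3 -> halt
Total steps = 3

3


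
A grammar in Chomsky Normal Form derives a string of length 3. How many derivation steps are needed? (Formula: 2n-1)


Chomsky Normal Form derivation:
String length n = 3
Each step either:
  - Splits a nonterminal into two (n-1 such steps)
  - Converts a nonterminal to terminal (n such steps)
Total = (n-1) + n = 2n - 1
= 2(3) - 1
= 6 - 1
= 5

5


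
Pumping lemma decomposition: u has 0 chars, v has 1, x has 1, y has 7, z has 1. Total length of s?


|s| = |u| + |v| + |x| + |y| + |z|
= 0 + 1 + 1 + 7 + 1
= 1 + 1 + 8
= 2 + 8
= 10

10


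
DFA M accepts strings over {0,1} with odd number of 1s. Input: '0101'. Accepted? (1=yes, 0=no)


DFA has 2 states: q_even (start, accept=no) and q_odd
Processing string '0101' character by character:
  Position 0: read '0', 1-count=0 -> q_even (no change)
  Position 1: read '1', 1-count=1 -> q_odd
  Position 2: read '0', 1-count=1 -> q_odd (no change)
  Position 3: read '1', 1-count=2 -> q_even
Final state: q_even, total 1s = 2 (even); the DFA requires an odd count -> reject

0


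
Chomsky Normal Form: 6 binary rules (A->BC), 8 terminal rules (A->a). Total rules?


CNF allows two rule forms:
  A -> BC (binary): 6 rules
  A -> a (terminal): 8 rules
Total = 6 + 8 = 14

14


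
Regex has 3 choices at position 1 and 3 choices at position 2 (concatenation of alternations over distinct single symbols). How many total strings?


First group: 3 alternatives
Second group: 3 alternatives
Concatenation: each choice from group 1 pairs with each from group 2
Total = 3 x 3 = 9

9


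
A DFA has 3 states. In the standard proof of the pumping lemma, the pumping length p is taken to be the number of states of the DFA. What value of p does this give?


Pumping lemma for regular languages (standard proof):
Take p = |Q|, the number of DFA states.
Any string of length >= |Q| passes through |Q|+1 states while reading its first |Q| symbols,
so by pigeonhole some state repeats, giving the loop that can be pumped.
Here |Q| = 3
Therefore the proof uses p = 3

3


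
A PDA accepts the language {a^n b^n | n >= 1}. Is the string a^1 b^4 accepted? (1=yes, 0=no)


Language requires equal numbers of a's and b's
PDA pushes for each 'a', pops for each 'b'
Number of a's = 1
Number of b's = 4
1 != 4 -> Reject

0


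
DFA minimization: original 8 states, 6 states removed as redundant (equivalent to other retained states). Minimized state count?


Original DFA: 8 states
Redundant states removed: 6
Minimized states = original - removed
= 8 - 6
= 2

2


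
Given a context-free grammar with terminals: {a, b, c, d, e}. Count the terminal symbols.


Terminal symbols: a, b, c, d, e
Counting each: a (#1), b (#2), c (#3), d (#4), e (#5)
Total = 5

5


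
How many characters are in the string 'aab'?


String: 'aab'
Counting characters:
  'a' appears 2 time(s)
  'b' appears 1 time(s)
Total length = 2 + 1 = 3

3


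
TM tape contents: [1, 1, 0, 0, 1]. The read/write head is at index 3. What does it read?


Tape: [1, 1, 0, 0, 1]
Positions: 0 1 2 3 4
Values:    1 1 0 0 1
Head at position 3
tape[3] = 0

0


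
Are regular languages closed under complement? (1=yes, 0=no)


Regular languages are closed under all standard operations:
- Union: Yes (product construction)
- Intersection: Yes (product construction)
- Complement: Yes (swap accept/reject)
- Concatenation: Yes (NFA construction)
Operation: complement -> Closed

1


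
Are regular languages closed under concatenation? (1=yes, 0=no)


Regular languages are closed under:
- Union (DFA product construction)
- Intersection (DFA product construction)
- Complement (swap accept/reject states)
- Concatenation (NFA construction)
- Kleene star (NFA construction)
concatenation is in this list
Therefore: closed

1


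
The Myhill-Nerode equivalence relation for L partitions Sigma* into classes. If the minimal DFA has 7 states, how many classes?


Myhill-Nerode theorem:
Number of equivalence classes = number of states in minimal DFA
Minimal DFA states = 7
Therefore equivalence classes = 7

7


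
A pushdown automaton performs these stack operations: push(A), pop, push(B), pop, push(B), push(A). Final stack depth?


Tracing stack operations:
  push(A) -> stack = [A], depth=1
  pop -> removed A, stack = [], depth=0
  push(B) -> stack = [B], depth=1
  pop -> removed B, stack = [], depth=0
  push(B) -> stack = [B], depth=1
  push(A) -> stack = [B,A], depth=2
Final depth = 2

2


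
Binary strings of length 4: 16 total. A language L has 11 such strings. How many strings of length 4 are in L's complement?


Alphabet: {0,1}
String length: 4
Total strings of length 4 = 2^4 = 16
Strings in L = 11
Complement = total - |L|
= 16 - 11
= 5

5


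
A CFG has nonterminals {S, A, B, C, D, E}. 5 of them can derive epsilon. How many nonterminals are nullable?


Nonterminals: {S, A, B, C, D, E}
A nonterminal is nullable if it can derive epsilon
Counting nullable nonterminals: 5
Total nullable = 5

5


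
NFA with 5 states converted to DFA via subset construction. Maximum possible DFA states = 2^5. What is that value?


NFA has 5 states
Subset construction: each DFA state = subset of NFA states
Maximum subsets = 2^5
2^5 = 32

32


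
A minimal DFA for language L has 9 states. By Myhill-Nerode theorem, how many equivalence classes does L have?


Myhill-Nerode theorem:
Number of equivalence classes = number of states in minimal DFA
Minimal DFA states = 9
Therefore equivalence classes = 9

9


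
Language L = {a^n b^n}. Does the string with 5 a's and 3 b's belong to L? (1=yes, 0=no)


Language requires equal numbers of a's and b's
PDA pushes for each 'a', pops for each 'b'
Number of a's = 5
Number of b's = 3
5 != 3 -> Reject

0


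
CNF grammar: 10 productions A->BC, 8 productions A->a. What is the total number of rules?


CNF allows two rule forms:
  A -> BC (binary): 10 rules
  A -> a (terminal): 8 rules
Total = 10 + 8 = 18

18


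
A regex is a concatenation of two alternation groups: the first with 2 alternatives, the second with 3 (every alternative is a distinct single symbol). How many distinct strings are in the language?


First group: 2 alternatives
Second group: 3 alternatives
Concatenation: each choice from group 1 pairs with each from group 2
Total = 2 x 3 = 6

6


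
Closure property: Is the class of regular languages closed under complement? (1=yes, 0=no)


Regular languages are closed under all standard operations:
- Union: Yes (product construction)
- Intersection: Yes (product construction)
- Complement: Yes (swap accept/reject)
- Concatenation: Yes (NFA construction)
Operation: complement -> Closed

1


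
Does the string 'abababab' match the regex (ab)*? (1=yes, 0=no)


Pattern: (ab)*
String: 'abababab'
Pattern requires: zero or more repetitions of 'ab'
Pairs: ['ab', 'ab', 'ab', 'ab']
All pairs are 'ab'? Yes
Result: 1

1


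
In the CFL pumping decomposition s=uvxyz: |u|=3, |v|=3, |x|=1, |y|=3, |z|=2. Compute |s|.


|s| = |u| + |v| + |x| + |y| + |z|
= 3 + 3 + 1 + 3 + 2
= 6 + 1 + 5
= 7 + 5
= 12

12


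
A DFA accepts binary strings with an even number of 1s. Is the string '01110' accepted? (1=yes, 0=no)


DFA has 2 states: q_even (start, accept=yes) and q_odd
Processing string '01110' character by character:
  Position 0: read '0', 1-count=0 -> q_even (no change)
  Position 1: read '1', 1-count=1 -> q_odd
  Position 2: read '1', 1-count=2 -> q_even
  Position 3: read '1', 1-count=3 -> q_odd
  Position 4: read '0', 1-count=3 -> q_odd (no change)
Final state: q_odd, total 1s = 3 (odd); the DFA requires an even count -> reject

0


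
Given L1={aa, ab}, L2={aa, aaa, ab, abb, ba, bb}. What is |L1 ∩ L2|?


L1 = {aa, ab}
L2 = {aa, aaa, ab, abb, ba, bb}
Checking each string in L1 against L2:
  'aa': in L2? Yes
  'ab': in L2? Yes
Intersection = {aa, ab}
|L1 ∩ L2| = 2

2


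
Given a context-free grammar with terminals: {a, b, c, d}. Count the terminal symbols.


Terminal symbols: a, b, c, d
Counting each: a (#1), b (#2), c (#3), d (#4)
Total = 4

4


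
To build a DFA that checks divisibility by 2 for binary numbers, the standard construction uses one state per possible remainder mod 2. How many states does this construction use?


Divisibility by 2 is tracked via the remainder mod 2: 0, 1, ..., 1
The construction assigns one state to each remainder
Number of remainders = 2

2


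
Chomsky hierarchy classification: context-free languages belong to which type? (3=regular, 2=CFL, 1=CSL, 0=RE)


Chomsky hierarchy levels:
  Type 3: Regular (DFA/NFA/regex)
  Type 2: Context-free (PDA)
  Type 1: Context-sensitive
  Type 0: Recursively enumerable (TM)
'context-free' corresponds to Type 2

2


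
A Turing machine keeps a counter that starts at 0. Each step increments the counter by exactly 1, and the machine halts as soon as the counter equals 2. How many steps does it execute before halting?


Counter starts at 0. Counting sequence:
  Step 1: counter = 1
  Step 2: counter = 2
Counter reached 2 -> halt
Total steps = 2

2


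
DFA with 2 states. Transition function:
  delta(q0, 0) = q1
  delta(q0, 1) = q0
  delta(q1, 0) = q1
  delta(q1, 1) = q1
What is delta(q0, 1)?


Looking up transition function:
delta(q0, 1) in the table
Row: q0, Column: 1
Result: q0

q0


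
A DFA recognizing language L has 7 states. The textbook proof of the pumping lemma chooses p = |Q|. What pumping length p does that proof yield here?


Pumping lemma for regular languages (standard proof):
Take p = |Q|, the number of DFA states.
Any string of length >= |Q| passes through |Q|+1 states while reading its first |Q| symbols,
so by pigeonhole some state repeats, giving the loop that can be pumped.
Here |Q| = 7
Therefore the proof uses p = 7

7


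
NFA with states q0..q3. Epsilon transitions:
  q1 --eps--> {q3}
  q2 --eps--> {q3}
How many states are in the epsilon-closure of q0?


Starting from q0
Initialize closure = {q0}
q0 has no outgoing epsilon transitions -> nothing to add
Final closure: {q0}
Size = 1

1


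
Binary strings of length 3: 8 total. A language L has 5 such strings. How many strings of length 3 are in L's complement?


Alphabet: {0,1}
String length: 3
Total strings of length 3 = 2^3 = 8
Strings in L = 5
Complement = total - |L|
= 8 - 5
= 3

3


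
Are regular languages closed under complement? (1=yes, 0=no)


Regular languages are closed under:
- Union (DFA product construction)
- Intersection (DFA product construction)
- Complement (swap accept/reject states)
- Concatenation (NFA construction)
- Kleene star (NFA construction)
complement is in this list
Therefore: closed

1


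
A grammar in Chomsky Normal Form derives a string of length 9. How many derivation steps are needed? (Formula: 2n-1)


Chomsky Normal Form derivation:
String length n = 9
Each step either:
  - Splits a nonterminal into two (n-1 such steps)
  - Converts a nonterminal to terminal (n such steps)
Total = (n-1) + n = 2n - 1
= 2(9) - 1
= 18 - 1
= 17

17


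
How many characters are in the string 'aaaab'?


String: 'aaaab'
Counting characters:
  'a' appears 4 time(s)
  'b' appears 1 time(s)
Total length = 4 + 1 = 5

5


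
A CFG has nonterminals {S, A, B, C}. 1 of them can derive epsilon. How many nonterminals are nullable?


Nonterminals: {S, A, B, C}
A nonterminal is nullable if it can derive epsilon
Counting nullable nonterminals: 1
Total nullable = 1

1


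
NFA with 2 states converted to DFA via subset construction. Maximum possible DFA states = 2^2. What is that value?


NFA has 2 states
Subset construction: each DFA state = subset of NFA states
Maximum subsets = 2^2
2^2 = 4

4


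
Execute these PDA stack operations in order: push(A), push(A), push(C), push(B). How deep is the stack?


Tracing stack operations:
  push(A) -> stack = [A], depth=1
  push(A) -> stack = [A,A], depth=2
  push(C) -> stack = [A,A,C], depth=3
  push(B) -> stack = [A,A,C,B], depth=4
Final depth = 4

4


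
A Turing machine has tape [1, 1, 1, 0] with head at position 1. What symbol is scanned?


Tape: [1, 1, 1, 0]
Positions: 0 1 2 3
Values:    1 1 1 0
Head at position 1
tape[1] = 1

1


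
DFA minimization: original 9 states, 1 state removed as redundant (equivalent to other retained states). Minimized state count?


Original DFA: 9 states
Redundant states removed: 1
Minimized states = original - removed
= 9 - 1
= 8

8


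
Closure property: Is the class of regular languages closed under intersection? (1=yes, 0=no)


Regular languages are closed under all standard operations:
- Union: Yes (product construction)
- Intersection: Yes (product construction)
- Complement: Yes (swap accept/reject)
- Concatenation: Yes (NFA construction)
Operation: intersection -> Closed

1


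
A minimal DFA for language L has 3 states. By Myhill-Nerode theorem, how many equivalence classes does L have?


Myhill-Nerode theorem:
Number of equivalence classes = number of states in minimal DFA
Minimal DFA states = 3
Therefore equivalence classes = 3

3


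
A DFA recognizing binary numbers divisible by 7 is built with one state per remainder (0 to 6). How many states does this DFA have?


Divisibility by 7 is tracked via the remainder mod 7: 0, 1, ..., 6
The construction assigns one state to each remainder
Number of remainders = 7

7


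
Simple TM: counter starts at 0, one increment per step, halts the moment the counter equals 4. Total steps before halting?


Counter starts at 0. Counting sequence:
  Step 1: counter = 1
  Step 2: counter = 2
  Step 3: counter = 3
  Step 4: counter = 4
Counter reached 4 -> halt
Total steps = 4

4


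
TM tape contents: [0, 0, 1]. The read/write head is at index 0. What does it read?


Tape: [0, 0, 1]
Positions: 0 1 2
Values:    0 0 1
Head at position 0
tape[0] = 0

0


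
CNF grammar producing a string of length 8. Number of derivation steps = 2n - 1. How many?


Chomsky Normal Form derivation:
String length n = 8
Each step either:
  - Splits a nonterminal into two (n-1 such steps)
  - Converts a nonterminal to terminal (n such steps)
Total = (n-1) + n = 2n - 1
= 2(8) - 1
= 16 - 1
= 15

15


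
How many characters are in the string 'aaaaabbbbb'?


String: 'aaaaabbbbb'
Counting characters:
  'a' appears 5 time(s)
  'b' appears 5 time(s)
Total length = 5 + 5 = 10

10


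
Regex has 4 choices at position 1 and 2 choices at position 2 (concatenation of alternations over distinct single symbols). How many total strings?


First group: 4 alternatives
Second group: 2 alternatives
Concatenation: each choice from group 1 pairs with each from group 2
Total = 4 x 2 = 8

8


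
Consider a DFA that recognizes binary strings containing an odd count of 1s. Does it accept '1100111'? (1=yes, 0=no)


DFA has 2 states: q_even (start, accept=no) and q_odd
Processing string '1100111' character by character:
  Position 0: read '1', 1-count=1 -> q_odd
  Position 1: read '1', 1-count=2 -> q_even
  Position 2: read '0', 1-count=2 -> q_even (no change)
  Position 3: read '0', 1-count=2 -> q_even (no change)
  Position 4: read '1', 1-count=3 -> q_odd
  Position 5: read '1', 1-count=4 -> q_even
  Position 6: read '1', 1-count=5 -> q_odd
Final state: q_odd, total 1s = 5 (odd); the DFA requires an odd count -> accept

1


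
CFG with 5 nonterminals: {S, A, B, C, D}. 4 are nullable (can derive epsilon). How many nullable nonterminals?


Nonterminals: {S, A, B, C, D}
A nonterminal is nullable if it can derive epsilon
Counting nullable nonterminals: 4
Total nullable = 4

4


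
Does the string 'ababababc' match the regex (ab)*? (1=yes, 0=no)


Pattern: (ab)*
String: 'ababababc'
Pattern requires: zero or more repetitions of 'ab'
Length 9 is odd -> cannot be (ab)* -> no match
Result: 0

0


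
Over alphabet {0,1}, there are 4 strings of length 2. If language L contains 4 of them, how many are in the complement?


Alphabet: {0,1}
String length: 2
Total strings of length 2 = 2^2 = 4
Strings in L = 4
Complement = total - |L|
= 4 - 4
= 0

0


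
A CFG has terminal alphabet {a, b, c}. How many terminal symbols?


Terminal symbols: a, b, c
Counting each: a (#1), b (#2), c (#3)
Total = 3

3


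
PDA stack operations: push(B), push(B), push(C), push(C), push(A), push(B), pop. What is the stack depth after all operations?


Tracing stack operations:
  push(B) -> stack = [B], depth=1
  push(B) -> stack = [B,B], depth=2
  push(C) -> stack = [B,B,C], depth=3
  push(C) -> stack = [B,B,C,C], depth=4
  push(A) -> stack = [B,B,C,C,A], depth=5
  push(B) -> stack = [B,B,C,C,A,B], depth=6
  pop -> removed B, stack = [B,B,C,C,A], depth=5
Final depth = 5

5


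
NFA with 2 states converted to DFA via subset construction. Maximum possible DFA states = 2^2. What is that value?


NFA has 2 states
Subset construction: each DFA state = subset of NFA states
Maximum subsets = 2^2
2^2 = 4

4


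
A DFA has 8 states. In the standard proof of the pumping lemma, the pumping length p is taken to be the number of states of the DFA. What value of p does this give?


Pumping lemma for regular languages (standard proof):
Take p = |Q|, the number of DFA states.
Any string of length >= |Q| passes through |Q|+1 states while reading its first |Q| symbols,
so by pigeonhole some state repeats, giving the loop that can be pumped.
Here |Q| = 8
Therefore the proof uses p = 8

8


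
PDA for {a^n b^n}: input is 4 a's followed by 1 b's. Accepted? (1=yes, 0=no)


Language requires equal numbers of a's and b's
PDA pushes for each 'a', pops for each 'b'
Number of a's = 4
Number of b's = 1
4 != 1 -> Reject

0


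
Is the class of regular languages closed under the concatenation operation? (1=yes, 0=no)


Regular languages are closed under:
- Union (DFA product construction)
- Intersection (DFA product construction)
- Complement (swap accept/reject states)
- Concatenation (NFA construction)
- Kleene star (NFA construction)
concatenation is in this list
Therefore: closed

1


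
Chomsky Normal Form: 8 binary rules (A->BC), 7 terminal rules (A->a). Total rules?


CNF allows two rule forms:
  A -> BC (binary): 8 rules
  A -> a (terminal): 7 rules
Total = 8 + 7 = 15

15


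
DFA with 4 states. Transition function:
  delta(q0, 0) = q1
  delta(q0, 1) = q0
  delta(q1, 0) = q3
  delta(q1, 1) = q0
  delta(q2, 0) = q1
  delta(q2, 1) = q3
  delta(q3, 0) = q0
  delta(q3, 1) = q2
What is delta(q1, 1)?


Looking up transition function:
delta(q1, 1) in the table
Row: q1, Column: 1
Result: q0

q0


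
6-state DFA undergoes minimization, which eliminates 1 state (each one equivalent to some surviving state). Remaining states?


Original DFA: 6 states
Redundant states removed: 1
Minimized states = original - removed
= 6 - 1
= 5

5


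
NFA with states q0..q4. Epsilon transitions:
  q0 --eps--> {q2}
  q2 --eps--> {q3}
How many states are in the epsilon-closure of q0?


Starting from q0
Initialize closure = {q0}
Follow epsilon from q0 -> add q2
Follow epsilon from q2 -> add q3
Final closure: {q0, q2, q3}
Size = 3

3


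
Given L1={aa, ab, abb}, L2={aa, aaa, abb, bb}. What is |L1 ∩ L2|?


L1 = {aa, ab, abb}
L2 = {aa, aaa, abb, bb}
Checking each string in L1 against L2:
  'aa': in L2? Yes
  'ab': in L2? No
  'abb': in L2? Yes
Intersection = {aa, abb}
|L1 ∩ L2| = 2

2


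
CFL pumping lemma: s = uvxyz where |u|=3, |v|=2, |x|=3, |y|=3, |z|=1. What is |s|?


|s| = |u| + |v| + |x| + |y| + |z|
= 3 + 2 + 3 + 3 + 1
= 5 + 3 + 4
= 8 + 4
= 12

12


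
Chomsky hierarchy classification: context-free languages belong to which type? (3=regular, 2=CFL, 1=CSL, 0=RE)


Chomsky hierarchy levels:
  Type 3: Regular (DFA/NFA/regex)
  Type 2: Context-free (PDA)
  Type 1: Context-sensitive
  Type 0: Recursively enumerable (TM)
'context-free' corresponds to Type 2

2


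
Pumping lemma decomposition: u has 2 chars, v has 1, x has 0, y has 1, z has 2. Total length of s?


|s| = |u| + |v| + |x| + |y| + |z|
= 2 + 1 + 0 + 1 + 2
= 3 + 0 + 3
= 3 + 3
= 6

6


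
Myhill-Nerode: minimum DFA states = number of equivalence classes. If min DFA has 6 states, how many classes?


Myhill-Nerode theorem:
Number of equivalence classes = number of states in minimal DFA
Minimal DFA states = 6
Therefore equivalence classes = 6

6


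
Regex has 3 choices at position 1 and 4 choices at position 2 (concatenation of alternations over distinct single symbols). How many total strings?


First group: 3 alternatives
Second group: 4 alternatives
Concatenation: each choice from group 1 pairs with each from group 2
Total = 3 x 4 = 12

12


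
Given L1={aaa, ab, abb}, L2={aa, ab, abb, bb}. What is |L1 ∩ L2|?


L1 = {aaa, ab, abb}
L2 = {aa, ab, abb, bb}
Checking each string in L1 against L2:
  'aaa': in L2? No
  'ab': in L2? Yes
  'abb': in L2? Yes
Intersection = {ab, abb}
|L1 ∩ L2| = 2

2


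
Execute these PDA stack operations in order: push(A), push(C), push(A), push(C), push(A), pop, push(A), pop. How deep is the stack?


Tracing stack operations:
  push(A) -> stack = [A], depth=1
  push(C) -> stack = [A,C], depth=2
  push(A) -> stack = [A,C,A], depth=3
  push(C) -> stack = [A,C,A,C], depth=4
  push(A) -> stack = [A,C,A,C,A], depth=5
  pop -> removed A, stack = [A,C,A,C], depth=4
  push(A) -> stack = [A,C,A,C,A], depth=5
  pop -> removed A, stack = [A,C,A,C], depth=4
Final depth = 4

4


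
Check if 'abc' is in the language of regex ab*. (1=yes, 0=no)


Pattern: ab*
String: 'abc'
Pattern requires: exactly one 'a' followed by zero or more 'b's
First char is 'a' -> OK
Rest 'bc': all b's? No
Result: 0

0


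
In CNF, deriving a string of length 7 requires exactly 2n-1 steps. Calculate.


Chomsky Normal Form derivation:
String length n = 7
Each step either:
  - Splits a nonterminal into two (n-1 such steps)
  - Converts a nonterminal to terminal (n such steps)
Total = (n-1) + n = 2n - 1
= 2(7) - 1
= 14 - 1
= 13

13


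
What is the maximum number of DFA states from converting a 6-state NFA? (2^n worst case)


NFA has 6 states
Subset construction: each DFA state = subset of NFA states
Maximum subsets = 2^6
2^6 = 64

64


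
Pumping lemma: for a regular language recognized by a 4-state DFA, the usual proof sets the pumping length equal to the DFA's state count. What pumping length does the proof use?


Pumping lemma for regular languages (standard proof):
Take p = |Q|, the number of DFA states.
Any string of length >= |Q| passes through |Q|+1 states while reading its first |Q| symbols,
so by pigeonhole some state repeats, giving the loop that can be pumped.
Here |Q| = 4
Therefore the proof uses p = 4

4


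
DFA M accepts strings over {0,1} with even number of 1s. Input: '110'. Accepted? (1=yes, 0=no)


DFA has 2 states: q_even (start, accept=yes) and q_odd
Processing string '110' character by character:
  Position 0: read '1', 1-count=1 -> q_odd
  Position 1: read '1', 1-count=2 -> q_even
  Position 2: read '0', 1-count=2 -> q_even (no change)
Final state: q_even, total 1s = 2 (even); the DFA requires an even count -> accept

1


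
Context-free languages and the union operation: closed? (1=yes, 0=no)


CFL closure properties:
  Closed under: union, concatenation, Kleene star
  NOT closed under: intersection, complement
Operation 'union' is in closed list -> Yes (closed)

1


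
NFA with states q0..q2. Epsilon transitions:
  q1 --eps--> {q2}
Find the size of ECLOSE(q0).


Starting from q0
Initialize closure = {q0}
q0 has no outgoing epsilon transitions -> nothing to add
Final closure: {q0}
Size = 1

1


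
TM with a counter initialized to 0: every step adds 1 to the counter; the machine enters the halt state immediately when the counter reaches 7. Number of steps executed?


Counter starts at 0. Counting sequence:
  Step 1: counter = 1
  Step 2: counter = 2
  Step 3: counter = 3
  Step 4: counter = 4
  Step 5: counter = 5
  Step 6: counter = 6
  Step 7: counter = 7
Counter reached 7 -> halt
Total steps = 7

7


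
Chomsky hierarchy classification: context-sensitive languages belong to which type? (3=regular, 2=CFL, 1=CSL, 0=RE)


Chomsky hierarchy levels:
  Type 3: Regular (DFA/NFA/regex)
  Type 2: Context-free (PDA)
  Type 1: Context-sensitive
  Type 0: Recursively enumerable (TM)
'context-sensitive' corresponds to Type 1

1


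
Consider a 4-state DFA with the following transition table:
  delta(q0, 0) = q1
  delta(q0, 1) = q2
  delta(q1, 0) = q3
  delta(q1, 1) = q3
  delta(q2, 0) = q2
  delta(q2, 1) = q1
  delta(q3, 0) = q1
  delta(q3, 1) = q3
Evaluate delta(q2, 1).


Looking up transition function:
delta(q2, 1) in the table
Row: q2, Column: 1
Result: q1

q1


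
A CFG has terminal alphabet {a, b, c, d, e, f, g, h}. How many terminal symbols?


Terminal symbols: a, b, c, d, e, f, g, h
Counting each: a (#1), b (#2), c (#3), d (#4), e (#5), f (#6), g (#7), h (#8)
Total = 8

8


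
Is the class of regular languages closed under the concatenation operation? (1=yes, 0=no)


Regular languages are closed under:
- Union (DFA product construction)
- Intersection (DFA product construction)
- Complement (swap accept/reject states)
- Concatenation (NFA construction)
- Kleene star (NFA construction)
concatenation is in this list
Therefore: closed

1


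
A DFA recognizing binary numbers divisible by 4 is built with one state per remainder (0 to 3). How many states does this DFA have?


Divisibility by 4 is tracked via the remainder mod 4: 0, 1, ..., 3
The construction assigns one state to each remainder
Number of remainders = 4

4


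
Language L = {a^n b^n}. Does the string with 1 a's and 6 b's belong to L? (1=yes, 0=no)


Language requires equal numbers of a's and b's
PDA pushes for each 'a', pops for each 'b'
Number of a's = 1
Number of b's = 6
1 != 6 -> Reject

0


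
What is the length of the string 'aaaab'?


String: 'aaaab'
Counting characters:
  'a' appears 4 time(s)
  'b' appears 1 time(s)
Total length = 4 + 1 = 5

5


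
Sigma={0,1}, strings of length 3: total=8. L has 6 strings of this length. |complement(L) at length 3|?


Alphabet: {0,1}
String length: 3
Total strings of length 3 = 2^3 = 8
Strings in L = 6
Complement = total - |L|
= 8 - 6
= 2

2


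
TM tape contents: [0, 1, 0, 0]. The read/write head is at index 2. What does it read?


Tape: [0, 1, 0, 0]
Positions: 0 1 2 3
Values:    0 1 0 0
Head at position 2
tape[2] = 0

0


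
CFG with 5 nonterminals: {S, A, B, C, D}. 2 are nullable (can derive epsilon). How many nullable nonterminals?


Nonterminals: {S, A, B, C, D}
A nonterminal is nullable if it can derive epsilon
Counting nullable nonterminals: 2
Total nullable = 2

2


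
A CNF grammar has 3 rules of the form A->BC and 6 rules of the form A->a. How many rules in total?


CNF allows two rule forms:
  A -> BC (binary): 3 rules
  A -> a (terminal): 6 rules
Total = 3 + 6 = 9

9


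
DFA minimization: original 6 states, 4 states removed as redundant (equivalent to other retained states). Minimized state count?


Original DFA: 6 states
Redundant states removed: 4
Minimized states = original - removed
= 6 - 4
= 2

2


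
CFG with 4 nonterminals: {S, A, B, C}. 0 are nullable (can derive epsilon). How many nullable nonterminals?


Nonterminals: {S, A, B, C}
A nonterminal is nullable if it can derive epsilon
Counting nullable nonterminals: 0
Total nullable = 0

0


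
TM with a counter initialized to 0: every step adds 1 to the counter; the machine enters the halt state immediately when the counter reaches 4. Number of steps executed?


Counter starts at 0. Counting sequence:
  Step 1: counter = 1
  Step 2: counter = 2
  Step 3: counter = 3
  Step 4: counter = 4
Counter reached 4 -> halt
Total steps = 4

4


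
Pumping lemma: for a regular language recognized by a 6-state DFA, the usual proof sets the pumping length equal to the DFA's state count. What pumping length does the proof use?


Pumping lemma for regular languages (standard proof):
Take p = |Q|, the number of DFA states.
Any string of length >= |Q| passes through |Q|+1 states while reading its first |Q| symbols,
so by pigeonhole some state repeats, giving the loop that can be pumped.
Here |Q| = 6
Therefore the proof uses p = 6

6


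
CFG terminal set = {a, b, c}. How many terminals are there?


Terminal symbols: a, b, c
Counting each: a (#1), b (#2), c (#3)
Total = 3

3


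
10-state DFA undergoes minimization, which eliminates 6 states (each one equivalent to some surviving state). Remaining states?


Original DFA: 10 states
Redundant states removed: 6
Minimized states = original - removed
= 10 - 6
= 4

4


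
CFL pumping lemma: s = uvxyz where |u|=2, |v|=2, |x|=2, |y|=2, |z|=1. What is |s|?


|s| = |u| + |v| + |x| + |y| + |z|
= 2 + 2 + 2 + 2 + 1
= 4 + 2 + 3
= 6 + 3
= 9

9


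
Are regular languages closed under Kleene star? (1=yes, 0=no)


Regular languages are closed under:
- Union (DFA product construction)
- Intersection (DFA product construction)
- Complement (swap accept/reject states)
- Concatenation (NFA construction)
- Kleene star (NFA construction)
Kleene star is in this list
Therefore: closed

1


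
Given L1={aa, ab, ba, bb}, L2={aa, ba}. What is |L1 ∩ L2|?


L1 = {aa, ab, ba, bb}
L2 = {aa, ba}
Checking each string in L1 against L2:
  'aa': in L2? Yes
  'ab': in L2? No
  'ba': in L2? Yes
  'bb': in L2? No
Intersection = {aa, ba}
|L1 ∩ L2| = 2

2


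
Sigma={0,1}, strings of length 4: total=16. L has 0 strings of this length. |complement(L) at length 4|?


Alphabet: {0,1}
String length: 4
Total strings of length 4 = 2^4 = 16
Strings in L = 0
Complement = total - |L|
= 16 - 0
= 16

16


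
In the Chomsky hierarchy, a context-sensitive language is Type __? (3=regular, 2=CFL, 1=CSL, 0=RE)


Chomsky hierarchy levels:
  Type 3: Regular (DFA/NFA/regex)
  Type 2: Context-free (PDA)
  Type 1: Context-sensitive
  Type 0: Recursively enumerable (TM)
'context-sensitive' corresponds to Type 1

1


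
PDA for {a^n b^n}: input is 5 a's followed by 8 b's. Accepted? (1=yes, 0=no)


Language requires equal numbers of a's and b's
PDA pushes for each 'a', pops for each 'b'
Number of a's = 5
Number of b's = 8
5 != 8 -> Reject

0


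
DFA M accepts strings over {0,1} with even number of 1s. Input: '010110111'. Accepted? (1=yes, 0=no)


DFA has 2 states: q_even (start, accept=yes) and q_odd
Processing string '010110111' character by character:
  Position 0: read '0', 1-count=0 -> q_even (no change)
  Position 1: read '1', 1-count=1 -> q_odd
  Position 2: read '0', 1-count=1 -> q_odd (no change)
  Position 3: read '1', 1-count=2 -> q_even
  Position 4: read '1', 1-count=3 -> q_odd
  Position 5: read '0', 1-count=3 -> q_odd (no change)
  Position 6: read '1', 1-count=4 -> q_even
  Position 7: read '1', 1-count=5 -> q_odd
  Position 8: read '1', 1-count=6 -> q_even
Final state: q_even, total 1s = 6 (even); the DFA requires an even count -> accept

1


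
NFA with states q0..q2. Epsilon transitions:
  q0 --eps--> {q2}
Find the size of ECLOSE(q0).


Starting from q0
Initialize closure = {q0}
Follow epsilon from q0 -> add q2
Final closure: {q0, q2}
Size = 2

2


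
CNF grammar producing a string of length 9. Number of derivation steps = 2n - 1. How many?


Chomsky Normal Form derivation:
String length n = 9
Each step either:
  - Splits a nonterminal into two (n-1 such steps)
  - Converts a nonterminal to terminal (n such steps)
Total = (n-1) + n = 2n - 1
= 2(9) - 1
= 18 - 1
= 17

17


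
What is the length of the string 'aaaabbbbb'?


String: 'aaaabbbbb'
Counting characters:
  'a' appears 4 time(s)
  'b' appears 5 time(s)
Total length = 4 + 5 = 9

9


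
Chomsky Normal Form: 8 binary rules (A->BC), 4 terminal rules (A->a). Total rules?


CNF allows two rule forms:
  A -> BC (binary): 8 rules
  A -> a (terminal): 4 rules
Total = 8 + 4 = 12

12


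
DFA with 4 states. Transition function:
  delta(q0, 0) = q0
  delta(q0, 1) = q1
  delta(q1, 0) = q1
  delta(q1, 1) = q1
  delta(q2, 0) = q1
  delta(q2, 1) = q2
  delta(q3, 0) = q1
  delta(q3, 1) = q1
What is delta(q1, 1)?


Looking up transition function:
delta(q1, 1) in the table
Row: q1, Column: 1
Result: q1

q1


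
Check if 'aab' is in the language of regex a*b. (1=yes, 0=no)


Pattern: a*b
String: 'aab'
Pattern requires: zero or more 'a's followed by exactly one 'b'
Found 2 leading 'a's
Remaining: 'b'
Remaining is exactly 'b' -> match
Result: 1

1


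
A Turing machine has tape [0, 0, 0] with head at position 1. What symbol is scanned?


Tape: [0, 0, 0]
Positions: 0 1 2
Values:    0 0 0
Head at position 1
tape[1] = 0

0


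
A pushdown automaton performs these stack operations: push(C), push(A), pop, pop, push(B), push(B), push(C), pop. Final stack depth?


Tracing stack operations:
  push(C) -> stack = [C], depth=1
  push(A) -> stack = [C,A], depth=2
  pop -> removed A, stack = [C], depth=1
  pop -> removed C, stack = [], depth=0
  push(B) -> stack = [B], depth=1
  push(B) -> stack = [B,B], depth=2
  push(C) -> stack = [B,B,C], depth=3
  pop -> removed C, stack = [B,B], depth=2
Final depth = 2

2


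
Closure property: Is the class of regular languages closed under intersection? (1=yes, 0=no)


Regular languages are closed under all standard operations:
- Union: Yes (product construction)
- Intersection: Yes (product construction)
- Complement: Yes (swap accept/reject)
- Concatenation: Yes (NFA construction)
Operation: intersection -> Closed

1


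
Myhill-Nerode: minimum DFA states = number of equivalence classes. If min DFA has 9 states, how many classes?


Myhill-Nerode theorem:
Number of equivalence classes = number of states in minimal DFA
Minimal DFA states = 9
Therefore equivalence classes = 9

9


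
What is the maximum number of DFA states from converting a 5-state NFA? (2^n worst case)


NFA has 5 states
Subset construction: each DFA state = subset of NFA states
Maximum subsets = 2^5
2^5 = 32

32


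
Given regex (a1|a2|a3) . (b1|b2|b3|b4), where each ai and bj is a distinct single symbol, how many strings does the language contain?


First group: 3 alternatives
Second group: 4 alternatives
Concatenation: each choice from group 1 pairs with each from group 2
Total = 3 x 4 = 12

12


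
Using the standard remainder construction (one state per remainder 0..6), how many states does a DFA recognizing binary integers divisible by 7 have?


Divisibility by 7 is tracked via the remainder mod 7: 0, 1, ..., 6
The construction assigns one state to each remainder
Number of remainders = 7

7


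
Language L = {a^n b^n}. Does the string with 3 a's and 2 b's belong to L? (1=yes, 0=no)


Language requires equal numbers of a's and b's
PDA pushes for each 'a', pops for each 'b'
Number of a's = 3
Number of b's = 2
3 != 2 -> Reject

0


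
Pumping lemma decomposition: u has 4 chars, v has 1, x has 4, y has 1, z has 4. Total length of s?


|s| = |u| + |v| + |x| + |y| + |z|
= 4 + 1 + 4 + 1 + 4
= 5 + 4 + 5
= 9 + 5
= 14

14


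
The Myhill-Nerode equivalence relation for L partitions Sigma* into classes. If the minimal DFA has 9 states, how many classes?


Myhill-Nerode theorem:
Number of equivalence classes = number of states in minimal DFA
Minimal DFA states = 9
Therefore equivalence classes = 9

9


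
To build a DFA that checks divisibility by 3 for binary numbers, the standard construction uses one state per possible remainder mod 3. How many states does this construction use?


Divisibility by 3 is tracked via the remainder mod 3: 0, 1, ..., 2
The construction assigns one state to each remainder
Number of remainders = 3

3


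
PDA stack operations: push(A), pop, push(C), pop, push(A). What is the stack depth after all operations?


Tracing stack operations:
  push(A) -> stack = [A], depth=1
  pop -> removed A, stack = [], depth=0
  push(C) -> stack = [C], depth=1
  pop -> removed C, stack = [], depth=0
  push(A) -> stack = [A], depth=1
Final depth = 1

1


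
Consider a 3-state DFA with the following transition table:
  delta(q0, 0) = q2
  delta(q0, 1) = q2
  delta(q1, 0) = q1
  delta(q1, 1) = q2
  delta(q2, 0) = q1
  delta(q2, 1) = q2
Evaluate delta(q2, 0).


Looking up transition function:
delta(q2, 0) in the table
Row: q2, Column: 0
Result: q1

q1


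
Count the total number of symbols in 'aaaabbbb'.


String: 'aaaabbbb'
Counting characters:
  'a' appears 4 time(s)
  'b' appears 4 time(s)
Total length = 4 + 4 = 8

8


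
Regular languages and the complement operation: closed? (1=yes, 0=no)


Regular languages are closed under all standard operations:
- Union: Yes (product construction)
- Intersection: Yes (product construction)
- Complement: Yes (swap accept/reject)
- Concatenation: Yes (NFA construction)
Operation: complement -> Closed

1


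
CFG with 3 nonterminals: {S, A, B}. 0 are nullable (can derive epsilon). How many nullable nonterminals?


Nonterminals: {S, A, B}
A nonterminal is nullable if it can derive epsilon
Counting nullable nonterminals: 0
Total nullable = 0

0


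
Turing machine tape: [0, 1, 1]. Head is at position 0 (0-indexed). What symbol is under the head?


Tape: [0, 1, 1]
Positions: 0 1 2
Values:    0 1 1
Head at position 0
tape[0] = 0

0


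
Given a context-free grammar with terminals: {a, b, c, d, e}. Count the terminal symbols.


Terminal symbols: a, b, c, d, e
Counting each: a (#1), b (#2), c (#3), d (#4), e (#5)
Total = 5

5


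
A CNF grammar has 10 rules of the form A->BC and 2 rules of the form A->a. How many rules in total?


CNF allows two rule forms:
  A -> BC (binary): 10 rules
  A -> a (terminal): 2 rules
Total = 10 + 2 = 12

12


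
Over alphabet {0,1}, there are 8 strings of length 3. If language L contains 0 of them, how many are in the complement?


Alphabet: {0,1}
String length: 3
Total strings of length 3 = 2^3 = 8
Strings in L = 0
Complement = total - |L|
= 8 - 0
= 8

8


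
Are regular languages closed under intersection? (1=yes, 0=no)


Regular languages are closed under:
- Union (DFA product construction)
- Intersection (DFA product construction)
- Complement (swap accept/reject states)
- Concatenation (NFA construction)
- Kleene star (NFA construction)
intersection is in this list
Therefore: closed

1


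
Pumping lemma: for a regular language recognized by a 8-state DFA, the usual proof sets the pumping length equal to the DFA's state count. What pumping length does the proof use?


Pumping lemma for regular languages (standard proof):
Take p = |Q|, the number of DFA states.
Any string of length >= |Q| passes through |Q|+1 states while reading its first |Q| symbols,
so by pigeonhole some state repeats, giving the loop that can be pumped.
Here |Q| = 8
Therefore the proof uses p = 8

8


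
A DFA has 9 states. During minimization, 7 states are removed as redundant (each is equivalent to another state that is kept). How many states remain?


Original DFA: 9 states
Redundant states removed: 7
Minimized states = original - removed
= 9 - 7
= 2

2


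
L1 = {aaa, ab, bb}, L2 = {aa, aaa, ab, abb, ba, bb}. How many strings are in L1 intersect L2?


L1 = {aaa, ab, bb}
L2 = {aa, aaa, ab, abb, ba, bb}
Checking each string in L1 against L2:
  'aaa': in L2? Yes
  'ab': in L2? Yes
  'bb': in L2? Yes
Intersection = {aaa, ab, bb}
|L1 ∩ L2| = 3

3


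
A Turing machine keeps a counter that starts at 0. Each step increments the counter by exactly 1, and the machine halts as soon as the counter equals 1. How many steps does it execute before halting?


Counter starts at 0. Counting sequence:
  Step 1: counter = 1
Counter reached 1 -> halt
Total steps = 1

1
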